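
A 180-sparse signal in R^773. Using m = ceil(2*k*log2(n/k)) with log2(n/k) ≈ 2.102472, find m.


log2(n/k) = log2(773/180) ≈ 2.102472.
2*k*log2(n/k) ≈ 2*180*2.102472 = 756.88992.
m = ceil(756.88992) = 757.

757


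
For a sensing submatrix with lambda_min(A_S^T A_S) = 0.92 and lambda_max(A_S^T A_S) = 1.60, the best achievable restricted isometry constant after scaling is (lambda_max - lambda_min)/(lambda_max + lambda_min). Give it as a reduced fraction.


lambda_max - lambda_min = 1.60 - 0.92 = 0.68.
lambda_max + lambda_min = 1.60 + 0.92 = 2.52.
delta = 0.68/2.52 = 68/252 = 17/63.

17/63


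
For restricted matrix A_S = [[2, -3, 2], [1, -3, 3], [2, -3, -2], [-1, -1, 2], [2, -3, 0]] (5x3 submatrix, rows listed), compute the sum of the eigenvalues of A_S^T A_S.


Sum of eigenvalues of A_S^T A_S = trace(A_S^T A_S) = sum of squared column norms of A_S.
A_S^T A_S diagonal: [14, 37, 21].
trace = 14 + 37 + 21 = 72.

72


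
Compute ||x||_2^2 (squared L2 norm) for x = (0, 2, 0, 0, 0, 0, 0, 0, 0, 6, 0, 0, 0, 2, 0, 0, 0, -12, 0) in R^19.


Non-zero entries: [(1, 2), (9, 6), (13, 2), (17, -12)]
Squares: [4, 36, 4, 144]
||x||_2^2 = sum = 188.

188


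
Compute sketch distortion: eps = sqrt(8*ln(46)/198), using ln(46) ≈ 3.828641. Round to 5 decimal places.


ln(46) ≈ 3.828641.
8*ln(N)/m ≈ 8*3.828641/198 ≈ 0.15469257.
eps = sqrt(0.15469257) ≈ 0.3933098 ≈ 0.39331.

0.39331


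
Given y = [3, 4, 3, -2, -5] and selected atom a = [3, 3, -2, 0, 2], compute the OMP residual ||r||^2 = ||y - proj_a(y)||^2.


a^T a = 26.
a^T y = 5.
coeff = 5/26 = 5/26.
||r||^2 = 1613/26.

1613/26


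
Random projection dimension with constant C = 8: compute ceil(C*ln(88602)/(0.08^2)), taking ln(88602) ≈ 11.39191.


ln(88602) ≈ 11.39191.
eps^2 = 0.08^2 = 0.0064.
C*ln(N)/eps^2 ≈ 8*11.39191/0.0064 ≈ 14239.8875.
m = ceil(14239.8875) = 14240.

14240


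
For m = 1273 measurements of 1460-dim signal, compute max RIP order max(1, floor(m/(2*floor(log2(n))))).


floor(log2(1460)) = 10.
2*10 = 20.
m/(2*floor(log2(n))) = 1273/20 ≈ 63.65.
floor = 63.
k = max(1, 63) = 63.

63


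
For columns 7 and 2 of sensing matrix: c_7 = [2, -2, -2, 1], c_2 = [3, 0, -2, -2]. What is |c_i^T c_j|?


Inner product: 2*3 + -2*0 + -2*-2 + 1*-2
Products: [6, 0, 4, -2]
Sum = 8.
|dot| = 8.

8


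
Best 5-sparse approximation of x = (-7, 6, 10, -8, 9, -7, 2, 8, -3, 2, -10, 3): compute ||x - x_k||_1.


Sorted |x_i| descending: [10, 10, 9, 8, 8, 7, 7, 6, 3, 3, 2, 2]
Keep top 5: [10, 10, 9, 8, 8]
Tail entries: [7, 7, 6, 3, 3, 2, 2]
L1 error = sum of tail = 30.

30


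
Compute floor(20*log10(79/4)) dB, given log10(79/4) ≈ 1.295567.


||x||/||e|| = 79/4.
log10(79/4) ≈ 1.295567.
20*log10(||x||/||e||) ≈ 20*1.295567 = 25.91134.
floor(25.91134) = 25.

25


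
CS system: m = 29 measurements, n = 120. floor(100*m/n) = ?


100*m/n = 100*29/120 ≈ 24.1667.
floor = 24.

24


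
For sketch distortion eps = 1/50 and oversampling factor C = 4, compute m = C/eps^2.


1/eps = 50.
(1/eps)^2 = 2500.
m = 4*2500 = 10000.

10000


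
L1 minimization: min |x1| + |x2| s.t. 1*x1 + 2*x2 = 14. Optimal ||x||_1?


Axis intercepts:
  x1 = 14, x2 = 0: L1 = 14
  x1 = 0, x2 = 7: L1 = 7
x* = (0, 7)
||x*||_1 = 7.

7


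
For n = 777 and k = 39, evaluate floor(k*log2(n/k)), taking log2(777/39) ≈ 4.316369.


log2(n/k) = log2(777/39) ≈ 4.316369.
k*log2(n/k) ≈ 39*4.316369 = 168.338391.
floor(168.338391) = 168.

168


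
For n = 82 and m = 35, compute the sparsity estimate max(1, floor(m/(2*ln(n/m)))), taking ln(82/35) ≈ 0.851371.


n/m = 82/35.
ln(n/m) ≈ 0.851371.
2*ln(n/m) ≈ 1.702742.
m/(2*ln(n/m)) ≈ 35/1.702742 ≈ 20.5551.
floor = 20.
k_max = max(1, 20) = 20.

20


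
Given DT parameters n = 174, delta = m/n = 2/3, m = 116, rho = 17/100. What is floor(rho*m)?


m = 2/3*174 = 116.
rho = 17/100.
rho*m = 17/100*116 = 19.72.
k = floor(19.72) = 19.

19


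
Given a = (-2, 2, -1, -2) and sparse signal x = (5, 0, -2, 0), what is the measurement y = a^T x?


Non-zero terms: ['-2*5', '-1*-2']
Products: [-10, 2]
y = sum = -8.

-8


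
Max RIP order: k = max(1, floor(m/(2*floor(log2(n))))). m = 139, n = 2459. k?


floor(log2(2459)) = 11.
2*11 = 22.
m/(2*floor(log2(n))) = 139/22 ≈ 6.3182.
floor = 6.
k = max(1, 6) = 6.

6


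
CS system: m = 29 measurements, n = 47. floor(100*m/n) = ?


100*m/n = 100*29/47 ≈ 61.7021.
floor = 61.

61


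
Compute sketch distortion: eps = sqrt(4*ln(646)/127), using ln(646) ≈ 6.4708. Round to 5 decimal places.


ln(646) ≈ 6.4708.
4*ln(N)/m ≈ 4*6.4708/127 ≈ 0.20380472.
eps = sqrt(0.20380472) ≈ 0.4514474 ≈ 0.45145.

0.45145


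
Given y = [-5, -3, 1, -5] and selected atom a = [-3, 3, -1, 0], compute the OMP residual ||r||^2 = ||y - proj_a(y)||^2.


a^T a = 19.
a^T y = 5.
coeff = 5/19 = 5/19.
||r||^2 = 1115/19.

1115/19


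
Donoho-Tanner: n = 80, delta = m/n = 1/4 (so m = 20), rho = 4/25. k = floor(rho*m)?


m = 1/4*80 = 20.
rho = 4/25.
rho*m = 4/25*20 = 3.2.
k = floor(3.2) = 3.

3


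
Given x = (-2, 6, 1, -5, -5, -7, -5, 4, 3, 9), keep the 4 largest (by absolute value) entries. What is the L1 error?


Sorted |x_i| descending: [9, 7, 6, 5, 5, 5, 4, 3, 2, 1]
Keep top 4: [9, 7, 6, 5]
Tail entries: [5, 5, 4, 3, 2, 1]
L1 error = sum of tail = 20.

20


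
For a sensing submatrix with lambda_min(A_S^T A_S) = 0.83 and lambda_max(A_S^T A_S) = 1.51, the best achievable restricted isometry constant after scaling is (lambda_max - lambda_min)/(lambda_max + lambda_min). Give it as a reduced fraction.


lambda_max - lambda_min = 1.51 - 0.83 = 0.68.
lambda_max + lambda_min = 1.51 + 0.83 = 2.34.
delta = 0.68/2.34 = 68/234 = 34/117.

34/117


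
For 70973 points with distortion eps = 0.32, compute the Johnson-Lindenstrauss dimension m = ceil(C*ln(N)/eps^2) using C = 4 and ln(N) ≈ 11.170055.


ln(70973) ≈ 11.170055.
eps^2 = 0.32^2 = 0.1024.
C*ln(N)/eps^2 ≈ 4*11.170055/0.1024 ≈ 436.3303.
m = ceil(436.3303) = 437.

437


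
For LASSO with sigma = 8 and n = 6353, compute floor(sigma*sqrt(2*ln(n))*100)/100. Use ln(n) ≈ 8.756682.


ln(6353) ≈ 8.756682.
2*ln(n) ≈ 17.513364.
sqrt(2*ln(n)) ≈ sqrt(17.513364) ≈ 4.184897.
lambda ≈ 8*4.184897 = 33.479176.
floor(lambda*100)/100 = 33.47.

33.47


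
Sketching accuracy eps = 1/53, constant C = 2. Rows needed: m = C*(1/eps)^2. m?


1/eps = 53.
(1/eps)^2 = 2809.
m = 2*2809 = 5618.

5618


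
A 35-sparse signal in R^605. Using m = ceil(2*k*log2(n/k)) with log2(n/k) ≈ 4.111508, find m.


log2(n/k) = log2(605/35) ≈ 4.111508.
2*k*log2(n/k) ≈ 2*35*4.111508 = 287.80556.
m = ceil(287.80556) = 288.

288


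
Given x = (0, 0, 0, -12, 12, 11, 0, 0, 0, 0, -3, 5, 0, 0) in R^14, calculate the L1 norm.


Non-zero entries: [(3, -12), (4, 12), (5, 11), (10, -3), (11, 5)]
Absolute values: [12, 12, 11, 3, 5]
||x||_1 = sum = 43.

43


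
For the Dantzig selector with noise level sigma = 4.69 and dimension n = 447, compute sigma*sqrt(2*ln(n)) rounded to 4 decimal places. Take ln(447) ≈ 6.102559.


ln(447) ≈ 6.102559.
2*ln(n) ≈ 12.205118.
sqrt(2*ln(n)) ≈ sqrt(12.205118) ≈ 3.493582.
threshold ≈ 4.69*3.493582 = 16.38489958 ≈ 16.3849.

16.3849


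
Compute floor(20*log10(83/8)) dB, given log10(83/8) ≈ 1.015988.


||x||/||e|| = 83/8.
log10(83/8) ≈ 1.015988.
20*log10(||x||/||e||) ≈ 20*1.015988 = 20.31976.
floor(20.31976) = 20.

20


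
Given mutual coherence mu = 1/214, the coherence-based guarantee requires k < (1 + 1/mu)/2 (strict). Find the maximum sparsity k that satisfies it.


1/mu = 214.
1 + 1/mu = 215.
(1 + 1/mu)/2 = 107.5 is not an integer, so k_max = floor(107.5) = 107.

107


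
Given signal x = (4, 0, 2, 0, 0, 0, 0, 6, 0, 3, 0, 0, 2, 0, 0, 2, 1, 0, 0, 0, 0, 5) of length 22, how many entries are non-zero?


Non-zero positions: [0, 2, 7, 9, 12, 15, 16, 21].
Sparsity = 8.

8


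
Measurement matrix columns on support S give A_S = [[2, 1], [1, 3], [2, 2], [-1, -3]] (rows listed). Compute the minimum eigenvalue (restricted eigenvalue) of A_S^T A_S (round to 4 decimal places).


A_S^T A_S = [[10, 12], [12, 23]].
trace = 33.
det = 86.
disc = trace^2 - 4*det = 1089 - 4*86 = 745.
sqrt(745) ≈ 27.294688.
lam_min = (33 - sqrt(745))/2 ≈ (33 - 27.294688)/2 = 2.852656 ≈ 2.8527.

2.8527


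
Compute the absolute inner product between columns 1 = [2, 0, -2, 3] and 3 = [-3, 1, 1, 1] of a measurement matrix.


Inner product: 2*-3 + 0*1 + -2*1 + 3*1
Products: [-6, 0, -2, 3]
Sum = -5.
|dot| = 5.

5


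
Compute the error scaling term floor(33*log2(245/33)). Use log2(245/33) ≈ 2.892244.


log2(n/k) = log2(245/33) ≈ 2.892244.
k*log2(n/k) ≈ 33*2.892244 = 95.444052.
floor(95.444052) = 95.

95


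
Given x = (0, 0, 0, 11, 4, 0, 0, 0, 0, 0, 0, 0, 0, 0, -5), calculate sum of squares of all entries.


Non-zero entries: [(3, 11), (4, 4), (14, -5)]
Squares: [121, 16, 25]
||x||_2^2 = sum = 162.

162


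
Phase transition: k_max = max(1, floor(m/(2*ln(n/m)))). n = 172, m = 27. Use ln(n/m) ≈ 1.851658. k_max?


n/m = 172/27.
ln(n/m) ≈ 1.851658.
2*ln(n/m) ≈ 3.703316.
m/(2*ln(n/m)) ≈ 27/3.703316 ≈ 7.2908.
floor = 7.
k_max = max(1, 7) = 7.

7


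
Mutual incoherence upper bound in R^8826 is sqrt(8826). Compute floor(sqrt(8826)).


93^2 = 8649 <= 8826 < 8836 = 94^2, so 93 <= sqrt(8826) < 94.
floor(sqrt(8826)) = 93.

93


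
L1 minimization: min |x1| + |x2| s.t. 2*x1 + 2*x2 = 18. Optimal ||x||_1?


Axis intercepts:
  x1 = 9, x2 = 0: L1 = 9
  x1 = 0, x2 = 9: L1 = 9
x* = (9, 0)
||x*||_1 = 9.

9


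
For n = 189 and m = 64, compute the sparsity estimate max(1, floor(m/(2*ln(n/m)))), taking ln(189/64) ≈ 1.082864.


n/m = 189/64.
ln(n/m) ≈ 1.082864.
2*ln(n/m) ≈ 2.165728.
m/(2*ln(n/m)) ≈ 64/2.165728 ≈ 29.5513.
floor = 29.
k_max = max(1, 29) = 29.

29


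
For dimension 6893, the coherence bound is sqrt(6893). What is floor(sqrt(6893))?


83^2 = 6889 <= 6893 < 7056 = 84^2, so 83 <= sqrt(6893) < 84.
floor(sqrt(6893)) = 83.

83


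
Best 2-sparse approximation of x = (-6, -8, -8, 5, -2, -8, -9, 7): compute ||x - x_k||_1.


Sorted |x_i| descending: [9, 8, 8, 8, 7, 6, 5, 2]
Keep top 2: [9, 8]
Tail entries: [8, 8, 7, 6, 5, 2]
L1 error = sum of tail = 36.

36


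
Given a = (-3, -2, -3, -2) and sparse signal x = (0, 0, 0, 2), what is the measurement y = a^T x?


Non-zero terms: ['-2*2']
Products: [-4]
y = sum = -4.

-4


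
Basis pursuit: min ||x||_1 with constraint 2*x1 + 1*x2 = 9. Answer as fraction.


Axis intercepts:
  x1 = 9/2, x2 = 0: L1 = 9/2
  x1 = 0, x2 = 9: L1 = 9
x* = (9/2, 0)
||x*||_1 = 9/2.

9/2


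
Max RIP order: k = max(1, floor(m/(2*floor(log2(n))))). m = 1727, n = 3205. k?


floor(log2(3205)) = 11.
2*11 = 22.
m/(2*floor(log2(n))) = 1727/22 ≈ 78.5.
floor = 78.
k = max(1, 78) = 78.

78


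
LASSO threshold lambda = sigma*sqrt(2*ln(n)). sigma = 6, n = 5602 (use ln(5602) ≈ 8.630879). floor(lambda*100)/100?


ln(5602) ≈ 8.630879.
2*ln(n) ≈ 17.261758.
sqrt(2*ln(n)) ≈ sqrt(17.261758) ≈ 4.154727.
lambda ≈ 6*4.154727 = 24.928362.
floor(lambda*100)/100 = 24.92.

24.92


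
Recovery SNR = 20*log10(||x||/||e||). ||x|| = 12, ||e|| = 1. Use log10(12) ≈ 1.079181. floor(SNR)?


||x||/||e|| = 12/1 = 12.
log10(12) ≈ 1.079181.
20*log10(||x||/||e||) ≈ 20*1.079181 = 21.58362.
floor(21.58362) = 21.

21


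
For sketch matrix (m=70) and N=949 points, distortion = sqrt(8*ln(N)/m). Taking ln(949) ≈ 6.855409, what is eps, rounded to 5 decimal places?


ln(949) ≈ 6.855409.
8*ln(N)/m ≈ 8*6.855409/70 ≈ 0.78347531.
eps = sqrt(0.78347531) ≈ 0.8851414 ≈ 0.88514.

0.88514


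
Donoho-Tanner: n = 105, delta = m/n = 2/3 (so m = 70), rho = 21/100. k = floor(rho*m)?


m = 2/3*105 = 70.
rho = 21/100.
rho*m = 21/100*70 = 14.7.
k = floor(14.7) = 14.

14


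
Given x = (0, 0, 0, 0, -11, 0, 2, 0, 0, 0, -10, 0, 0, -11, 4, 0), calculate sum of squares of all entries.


Non-zero entries: [(4, -11), (6, 2), (10, -10), (13, -11), (14, 4)]
Squares: [121, 4, 100, 121, 16]
||x||_2^2 = sum = 362.

362


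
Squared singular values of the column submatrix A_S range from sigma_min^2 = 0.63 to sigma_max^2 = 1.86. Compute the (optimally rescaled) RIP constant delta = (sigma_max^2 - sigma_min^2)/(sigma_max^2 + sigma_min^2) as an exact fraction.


lambda_max - lambda_min = 1.86 - 0.63 = 1.23.
lambda_max + lambda_min = 1.86 + 0.63 = 2.49.
delta = 1.23/2.49 = 123/249 = 41/83.

41/83


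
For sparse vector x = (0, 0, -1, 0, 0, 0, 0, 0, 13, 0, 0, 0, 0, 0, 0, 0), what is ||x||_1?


Non-zero entries: [(2, -1), (8, 13)]
Absolute values: [1, 13]
||x||_1 = sum = 14.

14


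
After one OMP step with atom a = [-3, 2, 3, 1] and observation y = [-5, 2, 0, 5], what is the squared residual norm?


a^T a = 23.
a^T y = 24.
coeff = 24/23 = 24/23.
||r||^2 = 666/23.

666/23


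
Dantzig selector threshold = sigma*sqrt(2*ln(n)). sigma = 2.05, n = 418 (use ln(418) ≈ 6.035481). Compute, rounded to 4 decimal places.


ln(418) ≈ 6.035481.
2*ln(n) ≈ 12.070962.
sqrt(2*ln(n)) ≈ sqrt(12.070962) ≈ 3.474329.
threshold ≈ 2.05*3.474329 = 7.12237445 ≈ 7.1224.

7.1224


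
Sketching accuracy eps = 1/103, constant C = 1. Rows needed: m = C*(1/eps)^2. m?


1/eps = 103.
(1/eps)^2 = 10609.
m = 1*10609 = 10609.

10609


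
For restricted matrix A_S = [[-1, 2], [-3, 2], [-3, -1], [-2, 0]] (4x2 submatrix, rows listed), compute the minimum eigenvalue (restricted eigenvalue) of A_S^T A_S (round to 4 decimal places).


A_S^T A_S = [[23, -5], [-5, 9]].
trace = 32.
det = 182.
disc = trace^2 - 4*det = 1024 - 4*182 = 296.
sqrt(296) ≈ 17.204651.
lam_min = (32 - sqrt(296))/2 ≈ (32 - 17.204651)/2 = 7.3976745 ≈ 7.3977.

7.3977


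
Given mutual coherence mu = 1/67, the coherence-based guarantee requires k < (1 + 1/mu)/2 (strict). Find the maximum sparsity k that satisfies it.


1/mu = 67.
1 + 1/mu = 68.
(1 + 1/mu)/2 = 34 is an integer and the inequality is strict, so k_max = 34 - 1 = 33.

33


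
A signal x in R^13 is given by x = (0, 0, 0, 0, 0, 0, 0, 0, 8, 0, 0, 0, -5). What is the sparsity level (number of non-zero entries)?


Non-zero positions: [8, 12].
Sparsity = 2.

2


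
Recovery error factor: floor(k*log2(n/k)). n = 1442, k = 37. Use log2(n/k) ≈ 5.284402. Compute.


log2(n/k) = log2(1442/37) ≈ 5.284402.
k*log2(n/k) ≈ 37*5.284402 = 195.522874.
floor(195.522874) = 195.

195


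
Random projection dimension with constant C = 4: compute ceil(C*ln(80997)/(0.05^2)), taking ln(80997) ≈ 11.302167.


ln(80997) ≈ 11.302167.
eps^2 = 0.05^2 = 0.0025.
C*ln(N)/eps^2 ≈ 4*11.302167/0.0025 ≈ 18083.4672.
m = ceil(18083.4672) = 18084.

18084


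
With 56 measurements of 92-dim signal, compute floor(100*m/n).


100*m/n = 100*56/92 ≈ 60.8696.
floor = 60.

60


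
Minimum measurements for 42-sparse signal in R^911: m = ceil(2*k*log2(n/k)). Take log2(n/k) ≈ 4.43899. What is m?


log2(n/k) = log2(911/42) ≈ 4.43899.
2*k*log2(n/k) ≈ 2*42*4.43899 = 372.87516.
m = ceil(372.87516) = 373.

373


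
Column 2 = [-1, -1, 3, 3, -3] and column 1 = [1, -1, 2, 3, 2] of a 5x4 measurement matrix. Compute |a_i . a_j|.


Inner product: -1*1 + -1*-1 + 3*2 + 3*3 + -3*2
Products: [-1, 1, 6, 9, -6]
Sum = 9.
|dot| = 9.

9


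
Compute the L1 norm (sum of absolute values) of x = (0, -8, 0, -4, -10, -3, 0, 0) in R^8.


Non-zero entries: [(1, -8), (3, -4), (4, -10), (5, -3)]
Absolute values: [8, 4, 10, 3]
||x||_1 = sum = 25.

25


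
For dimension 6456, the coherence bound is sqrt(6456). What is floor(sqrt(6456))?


80^2 = 6400 <= 6456 < 6561 = 81^2, so 80 <= sqrt(6456) < 81.
floor(sqrt(6456)) = 80.

80


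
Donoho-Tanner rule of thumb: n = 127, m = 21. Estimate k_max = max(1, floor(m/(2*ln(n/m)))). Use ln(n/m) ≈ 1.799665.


n/m = 127/21.
ln(n/m) ≈ 1.799665.
2*ln(n/m) ≈ 3.59933.
m/(2*ln(n/m)) ≈ 21/3.59933 ≈ 5.8344.
floor = 5.
k_max = max(1, 5) = 5.

5


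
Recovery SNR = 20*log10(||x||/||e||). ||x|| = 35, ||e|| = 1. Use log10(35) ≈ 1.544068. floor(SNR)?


||x||/||e|| = 35/1 = 35.
log10(35) ≈ 1.544068.
20*log10(||x||/||e||) ≈ 20*1.544068 = 30.88136.
floor(30.88136) = 30.

30


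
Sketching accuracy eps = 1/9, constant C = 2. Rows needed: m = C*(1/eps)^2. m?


1/eps = 9.
(1/eps)^2 = 81.
m = 2*81 = 162.

162


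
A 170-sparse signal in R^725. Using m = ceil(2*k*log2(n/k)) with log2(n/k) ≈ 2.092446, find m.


log2(n/k) = log2(725/170) ≈ 2.092446.
2*k*log2(n/k) ≈ 2*170*2.092446 = 711.43164.
m = ceil(711.43164) = 712.

712


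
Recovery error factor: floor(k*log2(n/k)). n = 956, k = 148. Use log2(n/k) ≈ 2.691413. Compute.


log2(n/k) = log2(956/148) ≈ 2.691413.
k*log2(n/k) ≈ 148*2.691413 = 398.329124.
floor(398.329124) = 398.

398


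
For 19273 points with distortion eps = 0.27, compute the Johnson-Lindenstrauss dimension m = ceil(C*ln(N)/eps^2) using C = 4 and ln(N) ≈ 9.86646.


ln(19273) ≈ 9.86646.
eps^2 = 0.27^2 = 0.0729.
C*ln(N)/eps^2 ≈ 4*9.86646/0.0729 ≈ 541.3695.
m = ceil(541.3695) = 542.

542


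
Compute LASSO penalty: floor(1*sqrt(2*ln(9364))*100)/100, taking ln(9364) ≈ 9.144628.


ln(9364) ≈ 9.144628.
2*ln(n) ≈ 18.289256.
sqrt(2*ln(n)) ≈ sqrt(18.289256) ≈ 4.276594.
lambda ≈ 1*4.276594 = 4.276594.
floor(lambda*100)/100 = 4.27.

4.27


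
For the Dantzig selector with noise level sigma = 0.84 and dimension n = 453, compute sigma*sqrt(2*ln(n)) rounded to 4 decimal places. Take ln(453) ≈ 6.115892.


ln(453) ≈ 6.115892.
2*ln(n) ≈ 12.231784.
sqrt(2*ln(n)) ≈ sqrt(12.231784) ≈ 3.497397.
threshold ≈ 0.84*3.497397 = 2.93781348 ≈ 2.9378.

2.9378


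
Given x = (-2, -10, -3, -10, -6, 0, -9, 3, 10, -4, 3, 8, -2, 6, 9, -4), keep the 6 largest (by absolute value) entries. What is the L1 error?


Sorted |x_i| descending: [10, 10, 10, 9, 9, 8, 6, 6, 4, 4, 3, 3, 3, 2, 2, 0]
Keep top 6: [10, 10, 10, 9, 9, 8]
Tail entries: [6, 6, 4, 4, 3, 3, 3, 2, 2, 0]
L1 error = sum of tail = 33.

33


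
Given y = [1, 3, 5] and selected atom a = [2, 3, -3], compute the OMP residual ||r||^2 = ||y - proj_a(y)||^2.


a^T a = 22.
a^T y = -4.
coeff = -4/22 = -2/11.
||r||^2 = 377/11.

377/11


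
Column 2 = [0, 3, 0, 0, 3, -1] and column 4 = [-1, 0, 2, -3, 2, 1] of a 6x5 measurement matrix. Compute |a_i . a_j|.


Inner product: 0*-1 + 3*0 + 0*2 + 0*-3 + 3*2 + -1*1
Products: [0, 0, 0, 0, 6, -1]
Sum = 5.
|dot| = 5.

5


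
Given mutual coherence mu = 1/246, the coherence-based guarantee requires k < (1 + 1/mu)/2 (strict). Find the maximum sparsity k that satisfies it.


1/mu = 246.
1 + 1/mu = 247.
(1 + 1/mu)/2 = 123.5 is not an integer, so k_max = floor(123.5) = 123.

123


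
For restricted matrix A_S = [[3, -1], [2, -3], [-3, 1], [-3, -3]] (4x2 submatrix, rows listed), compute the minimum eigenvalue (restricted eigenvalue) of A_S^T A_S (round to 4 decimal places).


A_S^T A_S = [[31, -3], [-3, 20]].
trace = 51.
det = 611.
disc = trace^2 - 4*det = 2601 - 4*611 = 157.
sqrt(157) ≈ 12.529964.
lam_min = (51 - sqrt(157))/2 ≈ (51 - 12.529964)/2 = 19.235018 ≈ 19.2350.

19.2350


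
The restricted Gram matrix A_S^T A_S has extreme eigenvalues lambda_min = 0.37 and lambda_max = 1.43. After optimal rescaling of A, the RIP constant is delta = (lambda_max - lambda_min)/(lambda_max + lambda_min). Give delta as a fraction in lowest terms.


lambda_max - lambda_min = 1.43 - 0.37 = 1.06.
lambda_max + lambda_min = 1.43 + 0.37 = 1.80.
delta = 1.06/1.80 = 106/180 = 53/90.

53/90


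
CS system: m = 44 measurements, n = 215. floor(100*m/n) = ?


100*m/n = 100*44/215 ≈ 20.4651.
floor = 20.

20


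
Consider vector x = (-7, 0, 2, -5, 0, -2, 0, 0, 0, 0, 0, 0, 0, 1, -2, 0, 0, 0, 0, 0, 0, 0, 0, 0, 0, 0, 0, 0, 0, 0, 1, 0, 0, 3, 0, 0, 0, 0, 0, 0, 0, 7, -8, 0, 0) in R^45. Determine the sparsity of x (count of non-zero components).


Non-zero positions: [0, 2, 3, 5, 13, 14, 30, 33, 41, 42].
Sparsity = 10.

10


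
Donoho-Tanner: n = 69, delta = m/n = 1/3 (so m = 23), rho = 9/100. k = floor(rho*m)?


m = 1/3*69 = 23.
rho = 9/100.
rho*m = 9/100*23 = 2.07.
k = floor(2.07) = 2.

2


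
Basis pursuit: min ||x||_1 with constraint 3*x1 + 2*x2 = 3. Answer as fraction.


Axis intercepts:
  x1 = 1, x2 = 0: L1 = 1
  x1 = 0, x2 = 3/2: L1 = 3/2
x* = (1, 0)
||x*||_1 = 1.

1


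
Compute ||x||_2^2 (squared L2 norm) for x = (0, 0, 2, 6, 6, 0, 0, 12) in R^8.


Non-zero entries: [(2, 2), (3, 6), (4, 6), (7, 12)]
Squares: [4, 36, 36, 144]
||x||_2^2 = sum = 220.

220


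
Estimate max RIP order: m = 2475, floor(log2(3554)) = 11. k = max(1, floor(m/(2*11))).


floor(log2(3554)) = 11.
2*11 = 22.
m/(2*floor(log2(n))) = 2475/22 ≈ 112.5.
floor = 112.
k = max(1, 112) = 112.

112


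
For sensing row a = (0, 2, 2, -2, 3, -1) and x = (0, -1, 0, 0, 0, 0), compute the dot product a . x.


Non-zero terms: ['2*-1']
Products: [-2]
y = sum = -2.

-2


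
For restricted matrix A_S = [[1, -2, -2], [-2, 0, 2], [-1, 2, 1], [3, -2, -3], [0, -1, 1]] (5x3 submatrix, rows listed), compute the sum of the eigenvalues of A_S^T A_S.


Sum of eigenvalues of A_S^T A_S = trace(A_S^T A_S) = sum of squared column norms of A_S.
A_S^T A_S diagonal: [15, 13, 19].
trace = 15 + 13 + 19 = 47.

47


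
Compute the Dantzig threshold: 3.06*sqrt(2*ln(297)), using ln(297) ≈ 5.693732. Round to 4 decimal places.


ln(297) ≈ 5.693732.
2*ln(n) ≈ 11.387464.
sqrt(2*ln(n)) ≈ sqrt(11.387464) ≈ 3.374532.
threshold ≈ 3.06*3.374532 = 10.32606792 ≈ 10.3261.

10.3261


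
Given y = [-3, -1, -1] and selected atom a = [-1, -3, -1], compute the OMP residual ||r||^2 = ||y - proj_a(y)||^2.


a^T a = 11.
a^T y = 7.
coeff = 7/11 = 7/11.
||r||^2 = 72/11.

72/11


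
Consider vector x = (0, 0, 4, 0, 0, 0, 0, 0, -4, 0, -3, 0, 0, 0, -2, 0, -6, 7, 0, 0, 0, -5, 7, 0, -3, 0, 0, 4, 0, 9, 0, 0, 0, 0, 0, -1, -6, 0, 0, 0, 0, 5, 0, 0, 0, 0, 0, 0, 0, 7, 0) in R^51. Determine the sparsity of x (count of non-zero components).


Non-zero positions: [2, 8, 10, 14, 16, 17, 21, 22, 24, 27, 29, 35, 36, 41, 49].
Sparsity = 15.

15


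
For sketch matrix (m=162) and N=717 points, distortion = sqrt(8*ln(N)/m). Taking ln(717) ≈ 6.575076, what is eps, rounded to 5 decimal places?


ln(717) ≈ 6.575076.
8*ln(N)/m ≈ 8*6.575076/162 ≈ 0.32469511.
eps = sqrt(0.32469511) ≈ 0.5698202 ≈ 0.56982.

0.56982


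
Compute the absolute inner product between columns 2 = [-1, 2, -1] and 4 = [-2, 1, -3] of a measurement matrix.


Inner product: -1*-2 + 2*1 + -1*-3
Products: [2, 2, 3]
Sum = 7.
|dot| = 7.

7


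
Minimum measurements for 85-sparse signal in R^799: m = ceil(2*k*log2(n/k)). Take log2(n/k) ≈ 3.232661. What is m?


log2(n/k) = log2(799/85) ≈ 3.232661.
2*k*log2(n/k) ≈ 2*85*3.232661 = 549.55237.
m = ceil(549.55237) = 550.

550


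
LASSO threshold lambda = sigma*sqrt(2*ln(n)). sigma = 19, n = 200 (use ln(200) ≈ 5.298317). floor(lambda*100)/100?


ln(200) ≈ 5.298317.
2*ln(n) ≈ 10.596634.
sqrt(2*ln(n)) ≈ sqrt(10.596634) ≈ 3.255247.
lambda ≈ 19*3.255247 = 61.849693.
floor(lambda*100)/100 = 61.84.

61.84


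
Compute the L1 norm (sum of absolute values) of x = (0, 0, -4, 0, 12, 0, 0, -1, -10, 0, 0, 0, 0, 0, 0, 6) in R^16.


Non-zero entries: [(2, -4), (4, 12), (7, -1), (8, -10), (15, 6)]
Absolute values: [4, 12, 1, 10, 6]
||x||_1 = sum = 33.

33


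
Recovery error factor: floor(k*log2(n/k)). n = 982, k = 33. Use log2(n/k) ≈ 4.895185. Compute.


log2(n/k) = log2(982/33) ≈ 4.895185.
k*log2(n/k) ≈ 33*4.895185 = 161.541105.
floor(161.541105) = 161.

161


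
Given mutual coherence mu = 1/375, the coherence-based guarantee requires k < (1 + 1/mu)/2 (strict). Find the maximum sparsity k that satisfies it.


1/mu = 375.
1 + 1/mu = 376.
(1 + 1/mu)/2 = 188 is an integer and the inequality is strict, so k_max = 188 - 1 = 187.

187


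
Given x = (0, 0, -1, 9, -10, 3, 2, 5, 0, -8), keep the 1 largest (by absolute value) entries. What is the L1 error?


Sorted |x_i| descending: [10, 9, 8, 5, 3, 2, 1, 0, 0, 0]
Keep top 1: [10]
Tail entries: [9, 8, 5, 3, 2, 1, 0, 0, 0]
L1 error = sum of tail = 28.

28


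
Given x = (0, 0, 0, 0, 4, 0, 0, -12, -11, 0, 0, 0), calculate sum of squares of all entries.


Non-zero entries: [(4, 4), (7, -12), (8, -11)]
Squares: [16, 144, 121]
||x||_2^2 = sum = 281.

281


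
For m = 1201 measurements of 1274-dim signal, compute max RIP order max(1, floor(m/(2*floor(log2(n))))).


floor(log2(1274)) = 10.
2*10 = 20.
m/(2*floor(log2(n))) = 1201/20 ≈ 60.05.
floor = 60.
k = max(1, 60) = 60.

60


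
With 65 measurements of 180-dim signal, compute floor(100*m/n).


100*m/n = 100*65/180 ≈ 36.1111.
floor = 36.

36


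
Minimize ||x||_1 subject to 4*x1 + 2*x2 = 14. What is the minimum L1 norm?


Axis intercepts:
  x1 = 7/2, x2 = 0: L1 = 7/2
  x1 = 0, x2 = 7: L1 = 7
x* = (7/2, 0)
||x*||_1 = 7/2.

7/2


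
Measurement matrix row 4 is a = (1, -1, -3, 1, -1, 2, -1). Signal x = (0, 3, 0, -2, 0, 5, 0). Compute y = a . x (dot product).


Non-zero terms: ['-1*3', '1*-2', '2*5']
Products: [-3, -2, 10]
y = sum = 5.

5


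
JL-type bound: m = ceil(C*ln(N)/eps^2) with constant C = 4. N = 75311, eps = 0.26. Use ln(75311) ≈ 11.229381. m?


ln(75311) ≈ 11.229381.
eps^2 = 0.26^2 = 0.0676.
C*ln(N)/eps^2 ≈ 4*11.229381/0.0676 ≈ 664.4604.
m = ceil(664.4604) = 665.

665


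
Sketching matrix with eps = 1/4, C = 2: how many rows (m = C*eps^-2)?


1/eps = 4.
(1/eps)^2 = 16.
m = 2*16 = 32.

32


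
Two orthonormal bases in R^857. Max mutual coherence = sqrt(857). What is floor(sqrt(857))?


29^2 = 841 <= 857 < 900 = 30^2, so 29 <= sqrt(857) < 30.
floor(sqrt(857)) = 29.

29


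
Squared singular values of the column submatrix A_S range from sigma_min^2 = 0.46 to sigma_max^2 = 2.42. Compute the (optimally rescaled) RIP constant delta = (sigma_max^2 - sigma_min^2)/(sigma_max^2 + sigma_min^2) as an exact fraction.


lambda_max - lambda_min = 2.42 - 0.46 = 1.96.
lambda_max + lambda_min = 2.42 + 0.46 = 2.88.
delta = 1.96/2.88 = 196/288 = 49/72.

49/72


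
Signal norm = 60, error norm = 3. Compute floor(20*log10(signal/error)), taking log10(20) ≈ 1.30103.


||x||/||e|| = 60/3 = 20.
log10(20) ≈ 1.30103.
20*log10(||x||/||e||) ≈ 20*1.30103 = 26.0206.
floor(26.0206) = 26.

26


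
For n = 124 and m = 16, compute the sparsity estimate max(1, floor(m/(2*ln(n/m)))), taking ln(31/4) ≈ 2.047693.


n/m = 124/16 = 31/4.
ln(n/m) ≈ 2.047693.
2*ln(n/m) ≈ 4.095386.
m/(2*ln(n/m)) ≈ 16/4.095386 ≈ 3.9068.
floor = 3.
k_max = max(1, 3) = 3.

3


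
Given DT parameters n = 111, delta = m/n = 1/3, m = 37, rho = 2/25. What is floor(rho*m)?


m = 1/3*111 = 37.
rho = 2/25.
rho*m = 2/25*37 = 2.96.
k = floor(2.96) = 2.

2


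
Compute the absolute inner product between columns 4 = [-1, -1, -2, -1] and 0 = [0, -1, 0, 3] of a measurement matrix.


Inner product: -1*0 + -1*-1 + -2*0 + -1*3
Products: [0, 1, 0, -3]
Sum = -2.
|dot| = 2.

2


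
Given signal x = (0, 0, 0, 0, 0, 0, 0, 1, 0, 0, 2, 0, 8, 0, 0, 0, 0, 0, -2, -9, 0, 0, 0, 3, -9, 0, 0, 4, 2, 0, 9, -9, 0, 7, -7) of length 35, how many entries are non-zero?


Non-zero positions: [7, 10, 12, 18, 19, 23, 24, 27, 28, 30, 31, 33, 34].
Sparsity = 13.

13


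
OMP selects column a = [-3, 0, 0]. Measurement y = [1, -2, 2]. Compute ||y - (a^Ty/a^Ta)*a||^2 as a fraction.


a^T a = 9.
a^T y = -3.
coeff = -3/9 = -1/3.
||r||^2 = 8.

8


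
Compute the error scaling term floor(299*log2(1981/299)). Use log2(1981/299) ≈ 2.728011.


log2(n/k) = log2(1981/299) ≈ 2.728011.
k*log2(n/k) ≈ 299*2.728011 = 815.675289.
floor(815.675289) = 815.

815


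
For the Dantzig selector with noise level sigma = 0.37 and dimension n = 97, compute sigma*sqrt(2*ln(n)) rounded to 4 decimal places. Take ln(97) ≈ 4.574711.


ln(97) ≈ 4.574711.
2*ln(n) ≈ 9.149422.
sqrt(2*ln(n)) ≈ sqrt(9.149422) ≈ 3.024801.
threshold ≈ 0.37*3.024801 = 1.11917637 ≈ 1.1192.

1.1192


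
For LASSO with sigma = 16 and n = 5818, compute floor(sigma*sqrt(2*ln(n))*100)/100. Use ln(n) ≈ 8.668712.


ln(5818) ≈ 8.668712.
2*ln(n) ≈ 17.337424.
sqrt(2*ln(n)) ≈ sqrt(17.337424) ≈ 4.163823.
lambda ≈ 16*4.163823 = 66.621168.
floor(lambda*100)/100 = 66.62.

66.62


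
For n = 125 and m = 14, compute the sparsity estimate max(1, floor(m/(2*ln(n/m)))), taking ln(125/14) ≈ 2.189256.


n/m = 125/14.
ln(n/m) ≈ 2.189256.
2*ln(n/m) ≈ 4.378512.
m/(2*ln(n/m)) ≈ 14/4.378512 ≈ 3.1974.
floor = 3.
k_max = max(1, 3) = 3.

3


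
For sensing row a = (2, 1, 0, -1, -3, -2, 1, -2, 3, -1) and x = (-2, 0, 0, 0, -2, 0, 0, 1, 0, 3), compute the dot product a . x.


Non-zero terms: ['2*-2', '-3*-2', '-2*1', '-1*3']
Products: [-4, 6, -2, -3]
y = sum = -3.

-3


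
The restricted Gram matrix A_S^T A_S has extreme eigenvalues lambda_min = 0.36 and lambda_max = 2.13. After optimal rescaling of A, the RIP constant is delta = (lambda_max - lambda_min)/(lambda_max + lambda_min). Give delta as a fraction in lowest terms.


lambda_max - lambda_min = 2.13 - 0.36 = 1.77.
lambda_max + lambda_min = 2.13 + 0.36 = 2.49.
delta = 1.77/2.49 = 177/249 = 59/83.

59/83


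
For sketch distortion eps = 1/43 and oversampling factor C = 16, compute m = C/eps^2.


1/eps = 43.
(1/eps)^2 = 1849.
m = 16*1849 = 29584.

29584


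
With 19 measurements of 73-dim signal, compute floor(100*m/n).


100*m/n = 100*19/73 ≈ 26.0274.
floor = 26.

26


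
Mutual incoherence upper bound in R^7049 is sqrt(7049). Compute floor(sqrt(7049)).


83^2 = 6889 <= 7049 < 7056 = 84^2, so 83 <= sqrt(7049) < 84.
floor(sqrt(7049)) = 83.

83


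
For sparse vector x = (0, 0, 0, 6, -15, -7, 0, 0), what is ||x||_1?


Non-zero entries: [(3, 6), (4, -15), (5, -7)]
Absolute values: [6, 15, 7]
||x||_1 = sum = 28.

28


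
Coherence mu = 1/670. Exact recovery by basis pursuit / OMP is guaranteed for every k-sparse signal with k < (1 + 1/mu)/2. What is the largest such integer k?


1/mu = 670.
1 + 1/mu = 671.
(1 + 1/mu)/2 = 335.5 is not an integer, so k_max = floor(335.5) = 335.

335


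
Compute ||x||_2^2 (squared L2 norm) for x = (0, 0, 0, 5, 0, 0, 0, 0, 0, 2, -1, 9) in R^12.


Non-zero entries: [(3, 5), (9, 2), (10, -1), (11, 9)]
Squares: [25, 4, 1, 81]
||x||_2^2 = sum = 111.

111


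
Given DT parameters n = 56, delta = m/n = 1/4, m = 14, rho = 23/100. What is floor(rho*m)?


m = 1/4*56 = 14.
rho = 23/100.
rho*m = 23/100*14 = 3.22.
k = floor(3.22) = 3.

3


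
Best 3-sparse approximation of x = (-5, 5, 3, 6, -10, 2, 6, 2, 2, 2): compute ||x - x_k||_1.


Sorted |x_i| descending: [10, 6, 6, 5, 5, 3, 2, 2, 2, 2]
Keep top 3: [10, 6, 6]
Tail entries: [5, 5, 3, 2, 2, 2, 2]
L1 error = sum of tail = 21.

21


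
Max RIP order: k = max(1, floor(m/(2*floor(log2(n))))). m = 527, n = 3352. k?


floor(log2(3352)) = 11.
2*11 = 22.
m/(2*floor(log2(n))) = 527/22 ≈ 23.9545.
floor = 23.
k = max(1, 23) = 23.

23


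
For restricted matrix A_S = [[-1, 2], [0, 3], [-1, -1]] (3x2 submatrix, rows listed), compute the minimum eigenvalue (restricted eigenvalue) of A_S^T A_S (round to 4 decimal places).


A_S^T A_S = [[2, -1], [-1, 14]].
trace = 16.
det = 27.
disc = trace^2 - 4*det = 256 - 4*27 = 148.
sqrt(148) ≈ 12.165525.
lam_min = (16 - sqrt(148))/2 ≈ (16 - 12.165525)/2 = 1.9172375 ≈ 1.9172.

1.9172


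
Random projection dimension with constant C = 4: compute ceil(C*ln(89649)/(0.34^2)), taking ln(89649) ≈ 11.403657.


ln(89649) ≈ 11.403657.
eps^2 = 0.34^2 = 0.1156.
C*ln(N)/eps^2 ≈ 4*11.403657/0.1156 ≈ 394.5902.
m = ceil(394.5902) = 395.

395


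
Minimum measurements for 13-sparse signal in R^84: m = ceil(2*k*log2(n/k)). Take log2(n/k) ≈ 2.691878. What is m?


log2(n/k) = log2(84/13) ≈ 2.691878.
2*k*log2(n/k) ≈ 2*13*2.691878 = 69.988828.
m = ceil(69.988828) = 70.

70


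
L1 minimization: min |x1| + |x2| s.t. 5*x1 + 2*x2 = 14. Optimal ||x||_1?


Axis intercepts:
  x1 = 14/5, x2 = 0: L1 = 14/5
  x1 = 0, x2 = 7: L1 = 7
x* = (14/5, 0)
||x*||_1 = 14/5.

14/5


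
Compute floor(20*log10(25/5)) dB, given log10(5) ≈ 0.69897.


||x||/||e|| = 25/5 = 5.
log10(5) ≈ 0.69897.
20*log10(||x||/||e||) ≈ 20*0.69897 = 13.9794.
floor(13.9794) = 13.

13


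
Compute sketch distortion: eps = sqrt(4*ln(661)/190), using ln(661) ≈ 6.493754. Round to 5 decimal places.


ln(661) ≈ 6.493754.
4*ln(N)/m ≈ 4*6.493754/190 ≈ 0.13671061.
eps = sqrt(0.13671061) ≈ 0.369744 ≈ 0.36974.

0.36974


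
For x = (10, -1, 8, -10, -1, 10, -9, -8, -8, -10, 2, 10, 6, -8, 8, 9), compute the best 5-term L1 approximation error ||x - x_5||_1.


Sorted |x_i| descending: [10, 10, 10, 10, 10, 9, 9, 8, 8, 8, 8, 8, 6, 2, 1, 1]
Keep top 5: [10, 10, 10, 10, 10]
Tail entries: [9, 9, 8, 8, 8, 8, 8, 6, 2, 1, 1]
L1 error = sum of tail = 68.

68


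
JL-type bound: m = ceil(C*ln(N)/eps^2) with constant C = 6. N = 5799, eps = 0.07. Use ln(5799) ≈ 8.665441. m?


ln(5799) ≈ 8.665441.
eps^2 = 0.07^2 = 0.0049.
C*ln(N)/eps^2 ≈ 6*8.665441/0.0049 ≈ 10610.7441.
m = ceil(10610.7441) = 10611.

10611


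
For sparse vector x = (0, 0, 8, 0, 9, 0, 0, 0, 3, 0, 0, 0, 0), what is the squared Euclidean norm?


Non-zero entries: [(2, 8), (4, 9), (8, 3)]
Squares: [64, 81, 9]
||x||_2^2 = sum = 154.

154


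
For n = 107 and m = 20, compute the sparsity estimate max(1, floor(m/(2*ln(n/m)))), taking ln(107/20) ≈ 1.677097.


n/m = 107/20.
ln(n/m) ≈ 1.677097.
2*ln(n/m) ≈ 3.354194.
m/(2*ln(n/m)) ≈ 20/3.354194 ≈ 5.9627.
floor = 5.
k_max = max(1, 5) = 5.

5


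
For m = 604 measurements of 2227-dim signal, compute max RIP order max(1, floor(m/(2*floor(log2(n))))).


floor(log2(2227)) = 11.
2*11 = 22.
m/(2*floor(log2(n))) = 604/22 ≈ 27.4545.
floor = 27.
k = max(1, 27) = 27.

27


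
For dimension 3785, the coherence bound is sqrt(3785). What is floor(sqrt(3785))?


61^2 = 3721 <= 3785 < 3844 = 62^2, so 61 <= sqrt(3785) < 62.
floor(sqrt(3785)) = 61.

61


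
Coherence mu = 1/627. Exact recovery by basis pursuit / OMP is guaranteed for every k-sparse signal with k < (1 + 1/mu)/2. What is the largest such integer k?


1/mu = 627.
1 + 1/mu = 628.
(1 + 1/mu)/2 = 314 is an integer and the inequality is strict, so k_max = 314 - 1 = 313.

313


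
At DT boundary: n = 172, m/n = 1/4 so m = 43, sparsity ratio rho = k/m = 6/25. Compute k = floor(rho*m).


m = 1/4*172 = 43.
rho = 6/25.
rho*m = 6/25*43 = 10.32.
k = floor(10.32) = 10.

10


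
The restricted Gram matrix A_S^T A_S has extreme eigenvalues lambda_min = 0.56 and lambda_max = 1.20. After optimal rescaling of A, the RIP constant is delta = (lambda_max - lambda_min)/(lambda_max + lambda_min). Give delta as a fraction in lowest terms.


lambda_max - lambda_min = 1.20 - 0.56 = 0.64.
lambda_max + lambda_min = 1.20 + 0.56 = 1.76.
delta = 0.64/1.76 = 64/176 = 4/11.

4/11


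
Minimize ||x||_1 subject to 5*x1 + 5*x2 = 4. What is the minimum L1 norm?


Axis intercepts:
  x1 = 4/5, x2 = 0: L1 = 4/5
  x1 = 0, x2 = 4/5: L1 = 4/5
x* = (4/5, 0)
||x*||_1 = 4/5.

4/5


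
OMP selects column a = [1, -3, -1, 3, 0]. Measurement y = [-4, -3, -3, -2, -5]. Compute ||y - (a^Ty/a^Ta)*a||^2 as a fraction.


a^T a = 20.
a^T y = 2.
coeff = 2/20 = 1/10.
||r||^2 = 314/5.

314/5


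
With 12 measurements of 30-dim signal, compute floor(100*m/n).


100*m/n = 100*12/30 ≈ 40.0.
floor = 40.

40


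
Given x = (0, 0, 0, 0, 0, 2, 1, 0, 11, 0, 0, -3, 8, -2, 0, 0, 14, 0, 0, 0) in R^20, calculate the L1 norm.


Non-zero entries: [(5, 2), (6, 1), (8, 11), (11, -3), (12, 8), (13, -2), (16, 14)]
Absolute values: [2, 1, 11, 3, 8, 2, 14]
||x||_1 = sum = 41.

41


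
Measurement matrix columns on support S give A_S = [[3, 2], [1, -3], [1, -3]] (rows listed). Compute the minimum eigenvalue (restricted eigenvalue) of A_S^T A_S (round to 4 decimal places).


A_S^T A_S = [[11, 0], [0, 22]].
trace = 33.
det = 242.
disc = trace^2 - 4*det = 1089 - 4*242 = 121.
sqrt(121) = 11.
lam_min = (33 - 11)/2 = 11 = 11.0000.

11.0000


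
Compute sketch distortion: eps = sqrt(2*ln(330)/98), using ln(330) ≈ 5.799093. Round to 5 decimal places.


ln(330) ≈ 5.799093.
2*ln(N)/m ≈ 2*5.799093/98 ≈ 0.11834884.
eps = sqrt(0.11834884) ≈ 0.3440187 ≈ 0.34402.

0.34402


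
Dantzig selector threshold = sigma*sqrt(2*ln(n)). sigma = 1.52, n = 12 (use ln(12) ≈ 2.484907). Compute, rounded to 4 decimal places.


ln(12) ≈ 2.484907.
2*ln(n) ≈ 4.969814.
sqrt(2*ln(n)) ≈ sqrt(4.969814) ≈ 2.229308.
threshold ≈ 1.52*2.229308 = 3.38854816 ≈ 3.3885.

3.3885


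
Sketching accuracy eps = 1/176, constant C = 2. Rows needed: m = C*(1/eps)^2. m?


1/eps = 176.
(1/eps)^2 = 30976.
m = 2*30976 = 61952.

61952


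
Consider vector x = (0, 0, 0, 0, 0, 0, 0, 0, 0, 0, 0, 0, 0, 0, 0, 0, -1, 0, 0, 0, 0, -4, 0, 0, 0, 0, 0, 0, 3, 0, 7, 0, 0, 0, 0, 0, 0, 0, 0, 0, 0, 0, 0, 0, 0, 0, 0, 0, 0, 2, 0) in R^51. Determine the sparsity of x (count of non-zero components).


Non-zero positions: [16, 21, 28, 30, 49].
Sparsity = 5.

5


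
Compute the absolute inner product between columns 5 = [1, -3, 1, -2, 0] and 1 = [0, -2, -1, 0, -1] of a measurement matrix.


Inner product: 1*0 + -3*-2 + 1*-1 + -2*0 + 0*-1
Products: [0, 6, -1, 0, 0]
Sum = 5.
|dot| = 5.

5


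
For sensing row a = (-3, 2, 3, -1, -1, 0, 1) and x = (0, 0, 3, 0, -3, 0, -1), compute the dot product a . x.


Non-zero terms: ['3*3', '-1*-3', '1*-1']
Products: [9, 3, -1]
y = sum = 11.

11


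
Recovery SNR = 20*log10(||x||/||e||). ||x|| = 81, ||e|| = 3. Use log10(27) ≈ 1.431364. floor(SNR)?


||x||/||e|| = 81/3 = 27.
log10(27) ≈ 1.431364.
20*log10(||x||/||e||) ≈ 20*1.431364 = 28.62728.
floor(28.62728) = 28.

28


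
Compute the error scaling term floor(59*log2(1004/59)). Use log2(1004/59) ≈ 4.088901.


log2(n/k) = log2(1004/59) ≈ 4.088901.
k*log2(n/k) ≈ 59*4.088901 = 241.245159.
floor(241.245159) = 241.

241


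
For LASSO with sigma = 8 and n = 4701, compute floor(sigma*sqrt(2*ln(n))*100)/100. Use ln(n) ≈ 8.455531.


ln(4701) ≈ 8.455531.
2*ln(n) ≈ 16.911062.
sqrt(2*ln(n)) ≈ sqrt(16.911062) ≈ 4.112306.
lambda ≈ 8*4.112306 = 32.898448.
floor(lambda*100)/100 = 32.89.

32.89


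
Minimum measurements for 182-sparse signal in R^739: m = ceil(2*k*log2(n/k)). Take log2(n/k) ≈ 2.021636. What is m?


log2(n/k) = log2(739/182) ≈ 2.021636.
2*k*log2(n/k) ≈ 2*182*2.021636 = 735.875504.
m = ceil(735.875504) = 736.

736


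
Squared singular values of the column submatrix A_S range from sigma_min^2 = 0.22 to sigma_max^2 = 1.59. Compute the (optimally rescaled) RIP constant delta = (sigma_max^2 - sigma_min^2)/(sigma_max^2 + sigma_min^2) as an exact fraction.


lambda_max - lambda_min = 1.59 - 0.22 = 1.37.
lambda_max + lambda_min = 1.59 + 0.22 = 1.81.
delta = 1.37/1.81 = 137/181.

137/181


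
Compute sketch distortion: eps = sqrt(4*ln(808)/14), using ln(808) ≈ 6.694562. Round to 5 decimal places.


ln(808) ≈ 6.694562.
4*ln(N)/m ≈ 4*6.694562/14 ≈ 1.912732.
eps = sqrt(1.912732) ≈ 1.3830155 ≈ 1.38302.

1.38302


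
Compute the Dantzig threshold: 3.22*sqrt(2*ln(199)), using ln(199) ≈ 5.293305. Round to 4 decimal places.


ln(199) ≈ 5.293305.
2*ln(n) ≈ 10.58661.
sqrt(2*ln(n)) ≈ sqrt(10.58661) ≈ 3.253707.
threshold ≈ 3.22*3.253707 = 10.47693654 ≈ 10.4769.

10.4769


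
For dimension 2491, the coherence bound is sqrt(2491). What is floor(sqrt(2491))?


49^2 = 2401 <= 2491 < 2500 = 50^2, so 49 <= sqrt(2491) < 50.
floor(sqrt(2491)) = 49.

49


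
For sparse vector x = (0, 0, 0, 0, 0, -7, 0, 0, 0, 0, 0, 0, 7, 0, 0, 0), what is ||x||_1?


Non-zero entries: [(5, -7), (12, 7)]
Absolute values: [7, 7]
||x||_1 = sum = 14.

14
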